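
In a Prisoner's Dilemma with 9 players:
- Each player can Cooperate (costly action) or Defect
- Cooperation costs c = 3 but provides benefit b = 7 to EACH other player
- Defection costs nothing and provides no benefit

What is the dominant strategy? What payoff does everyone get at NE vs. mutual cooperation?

Dominant: Defect; NE payoff = 0; Coop payoff = 53

Work:
Defect dominates (saves cost c = 3, benefit to others is external)
NE: All defect → everyone gets 0
If all cooperate: each receives (8)×7 - 3 = 53
Social dilemma: 53 > 0 but NE gives 0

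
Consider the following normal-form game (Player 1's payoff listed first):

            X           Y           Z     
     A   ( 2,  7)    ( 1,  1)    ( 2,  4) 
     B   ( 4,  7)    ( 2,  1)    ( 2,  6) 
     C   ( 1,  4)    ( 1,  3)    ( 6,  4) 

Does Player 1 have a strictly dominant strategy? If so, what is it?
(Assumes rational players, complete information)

No strictly dominant strategy exists for Player 1

Work:
A strategy strictly dominates another if it gives a strictly higher payoff against every opponent action. Compare each pair of P1's strategies column-by-column:
  A vs B: [2 vs 4, 1 vs 2, 2 vs 2] → A does not strictly dominate B (column X: 2 ≤ 4)
  A vs C: [2 vs 1, 1 vs 1, 2 vs 6] → A does not strictly dominate C (column Y: 1 ≤ 1)
  B vs A: [4 vs 2, 2 vs 1, 2 vs 2] → B does not strictly dominate A (column Z: 2 ≤ 2)
  B vs C: [4 vs 1, 2 vs 1, 2 vs 6] → B does not strictly dominate C (column Z: 2 ≤ 6)
  C vs A: [1 vs 2, 1 vs 1, 6 vs 2] → C does not strictly dominate A (column X: 1 ≤ 2)
  C vs B: [1 vs 4, 1 vs 2, 6 vs 2] → C does not strictly dominate B (column X: 1 ≤ 4)
No single strategy strictly dominates all others → no strictly dominant strategy.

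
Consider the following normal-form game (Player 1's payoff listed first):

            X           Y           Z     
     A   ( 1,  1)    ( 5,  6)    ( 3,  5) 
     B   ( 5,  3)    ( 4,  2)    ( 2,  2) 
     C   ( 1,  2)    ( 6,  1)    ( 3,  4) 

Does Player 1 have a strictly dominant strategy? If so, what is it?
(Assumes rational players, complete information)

No strictly dominant strategy exists for Player 1

Work:
A strategy strictly dominates another if it gives a strictly higher payoff against every opponent action. Compare each pair of P1's strategies column-by-column:
  A vs B: [1 vs 5, 5 vs 4, 3 vs 2] → A does not strictly dominate B (column X: 1 ≤ 5)
  A vs C: [1 vs 1, 5 vs 6, 3 vs 3] → A does not strictly dominate C (column X: 1 ≤ 1)
  B vs A: [5 vs 1, 4 vs 5, 2 vs 3] → B does not strictly dominate A (column Y: 4 ≤ 5)
  B vs C: [5 vs 1, 4 vs 6, 2 vs 3] → B does not strictly dominate C (column Y: 4 ≤ 6)
  C vs A: [1 vs 1, 6 vs 5, 3 vs 3] → C does not strictly dominate A (column X: 1 ≤ 1)
  C vs B: [1 vs 5, 6 vs 4, 3 vs 2] → C does not strictly dominate B (column X: 1 ≤ 5)
No single strategy strictly dominates all others → no strictly dominant strategy.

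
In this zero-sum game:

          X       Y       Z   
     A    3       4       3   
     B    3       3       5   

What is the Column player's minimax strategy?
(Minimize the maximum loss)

Column should play X, value = 3

Work:
Column player minimizes Row's maximum payoff:
Column X: max payoff to Row = 3
Column Y: max payoff to Row = 4
Column Z: max payoff to Row = 5
Minimum is 3, achieved by column X.
Minimax strategy: X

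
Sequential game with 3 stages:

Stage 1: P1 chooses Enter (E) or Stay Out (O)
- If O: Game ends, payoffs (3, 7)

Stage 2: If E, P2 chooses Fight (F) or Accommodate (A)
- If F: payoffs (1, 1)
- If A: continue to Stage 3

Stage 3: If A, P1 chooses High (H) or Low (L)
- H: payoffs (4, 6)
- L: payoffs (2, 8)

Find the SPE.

SPE: (E, A, H); Outcome (4, 6)

Work:
Stage 3: P1 chooses H (4 vs 2)
Stage 2: P2: F->1, A->6 (anticipating H). Choose A
Stage 1: P1: O->3, E->4 (anticipating A, H). Choose E
SPE path: E -> A -> H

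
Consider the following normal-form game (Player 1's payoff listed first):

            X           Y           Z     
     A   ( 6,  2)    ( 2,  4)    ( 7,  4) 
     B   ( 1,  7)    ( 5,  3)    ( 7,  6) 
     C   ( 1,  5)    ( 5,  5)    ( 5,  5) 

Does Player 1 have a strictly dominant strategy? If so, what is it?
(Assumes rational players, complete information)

No strictly dominant strategy exists for Player 1

Work:
A strategy strictly dominates another if it gives a strictly higher payoff against every opponent action. Compare each pair of P1's strategies column-by-column:
  A vs B: [6 vs 1, 2 vs 5, 7 vs 7] → A does not strictly dominate B (column Y: 2 ≤ 5)
  A vs C: [6 vs 1, 2 vs 5, 7 vs 5] → A does not strictly dominate C (column Y: 2 ≤ 5)
  B vs A: [1 vs 6, 5 vs 2, 7 vs 7] → B does not strictly dominate A (column X: 1 ≤ 6)
  B vs C: [1 vs 1, 5 vs 5, 7 vs 5] → B does not strictly dominate C (column X: 1 ≤ 1)
  C vs A: [1 vs 6, 5 vs 2, 5 vs 7] → C does not strictly dominate A (column X: 1 ≤ 6)
  C vs B: [1 vs 1, 5 vs 5, 5 vs 7] → C does not strictly dominate B (column X: 1 ≤ 1)
No single strategy strictly dominates all others → no strictly dominant strategy.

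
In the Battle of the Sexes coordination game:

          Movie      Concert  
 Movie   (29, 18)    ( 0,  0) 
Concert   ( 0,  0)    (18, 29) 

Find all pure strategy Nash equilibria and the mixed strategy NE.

Pure NE: (Movie, Movie) and (Concert, Concert); Mixed NE: p = 0.617, q = 0.383

Work:
Check pure NE:
(Movie, Movie): (29, 18) - no unilateral deviation beneficial
(Concert, Concert): (18, 29) - no unilateral deviation beneficial
Mixed NE: P1 plays Movie with p = 0.617, P2 plays Movie with q = 0.383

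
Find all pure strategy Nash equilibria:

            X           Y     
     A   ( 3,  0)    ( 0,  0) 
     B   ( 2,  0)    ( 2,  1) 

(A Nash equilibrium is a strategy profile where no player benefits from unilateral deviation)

Nash equilibrium: (A, X), (B, Y)

Work:
Best responses:
  P1 vs X: payoffs [3, 2] → best response A (payoff 3)
  P1 vs Y: payoffs [0, 2] → best response B (payoff 2)
  P2 vs A: payoffs [0, 0] → best response X/Y (payoff 0)
  P2 vs B: payoffs [0, 1] → best response Y (payoff 1)
Mutual best responses: (A,X), (B,Y) → Nash equilibria.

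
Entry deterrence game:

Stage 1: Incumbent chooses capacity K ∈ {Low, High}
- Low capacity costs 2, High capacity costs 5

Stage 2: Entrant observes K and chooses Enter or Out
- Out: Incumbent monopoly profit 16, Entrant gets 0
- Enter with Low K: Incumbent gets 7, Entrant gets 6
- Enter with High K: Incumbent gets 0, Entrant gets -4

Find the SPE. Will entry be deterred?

SPE: (High, Enter|Low, Out|High); Entry deterred. Incumbent net profit = 11

Work:
After Low K: Entrant enters (6 > 0)
After High K: Entrant stays out (-4 < 0)
Incumbent: Low → 7−2=5, High → 16−5=11
Incumbent chooses High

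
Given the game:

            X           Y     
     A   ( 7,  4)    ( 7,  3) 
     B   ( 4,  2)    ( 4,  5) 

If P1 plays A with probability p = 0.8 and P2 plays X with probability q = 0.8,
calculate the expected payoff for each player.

E[P1] = 6.4, E[P2] = 3.56

Work:
E[P1] = p·q·π₁(A,X) + p·(1-q)·π₁(A,Y) + (1-p)·q·π₁(B,X) + (1-p)·(1-q)·π₁(B,Y)
= 0.8·0.8·7 + 0.8·0.2·7 + 0.2·0.8·4 + 0.2·0.2·4
= 6.4

E[P2] = 3.56 (similar calculation)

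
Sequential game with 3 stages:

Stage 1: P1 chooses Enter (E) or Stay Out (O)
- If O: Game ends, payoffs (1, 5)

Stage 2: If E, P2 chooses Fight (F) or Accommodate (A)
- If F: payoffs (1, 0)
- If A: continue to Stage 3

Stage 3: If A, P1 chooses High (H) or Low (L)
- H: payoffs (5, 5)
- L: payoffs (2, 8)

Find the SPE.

SPE: (E, A, H); Outcome (5, 5)

Work:
Stage 3: P1 chooses H (5 vs 2)
Stage 2: P2: F->0, A->5 (anticipating H). Choose A
Stage 1: P1: O->1, E->5 (anticipating A, H). Choose E
SPE path: E -> A -> H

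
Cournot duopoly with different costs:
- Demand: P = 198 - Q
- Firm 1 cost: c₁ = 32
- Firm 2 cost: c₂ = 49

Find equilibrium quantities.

q₁* = 61.0, q₂* = 44.0

Work:
Reaction: q₁ = (198 - 32 - q₂)/2
Reaction: q₂ = (198 - 49 - q₁)/2
Solve simultaneously:
q₁* = (198 - 2×32 + 49)/3 = 61.0
q₂* = (198 - 2×49 + 32)/3 = 44.0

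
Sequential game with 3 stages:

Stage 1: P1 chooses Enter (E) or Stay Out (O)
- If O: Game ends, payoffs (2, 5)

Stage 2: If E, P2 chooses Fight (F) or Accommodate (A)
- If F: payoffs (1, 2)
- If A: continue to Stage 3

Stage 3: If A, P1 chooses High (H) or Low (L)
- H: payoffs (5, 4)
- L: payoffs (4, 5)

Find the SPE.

SPE: (E, A, H); Outcome (5, 4)

Work:
Stage 3: P1 chooses H (5 vs 4)
Stage 2: P2: F->2, A->4 (anticipating H). Choose A
Stage 1: P1: O->2, E->5 (anticipating A, H). Choose E
SPE path: E -> A -> H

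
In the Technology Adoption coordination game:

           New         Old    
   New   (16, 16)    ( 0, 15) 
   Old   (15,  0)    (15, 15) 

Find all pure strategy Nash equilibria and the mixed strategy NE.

Pure NE: (New, New) and (Old, Old); Mixed NE: p = 0.9375, q = 0.9375

Work:
Check pure NE:
(New, New): (16, 16) - no unilateral deviation beneficial
(Old, Old): (15, 15) - no unilateral deviation beneficial
Mixed NE: P1 plays New with p = 0.9375, P2 plays New with q = 0.9375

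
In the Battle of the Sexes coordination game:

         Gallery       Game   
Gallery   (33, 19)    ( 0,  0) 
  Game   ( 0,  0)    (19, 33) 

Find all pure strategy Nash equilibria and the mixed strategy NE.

Pure NE: (Gallery, Gallery) and (Game, Game); Mixed NE: p = 0.6346, q = 0.3654

Work:
Check pure NE:
(Gallery, Gallery): (33, 19) - no unilateral deviation beneficial
(Game, Game): (19, 33) - no unilateral deviation beneficial
Mixed NE: P1 plays Gallery with p = 0.6346, P2 plays Gallery with q = 0.3654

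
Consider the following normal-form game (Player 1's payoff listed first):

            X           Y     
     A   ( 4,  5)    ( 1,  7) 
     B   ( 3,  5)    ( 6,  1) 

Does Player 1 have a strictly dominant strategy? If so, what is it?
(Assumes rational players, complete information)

No strictly dominant strategy exists for Player 1

Work:
A strategy strictly dominates another if it gives a strictly higher payoff against every opponent action. Compare each pair of P1's strategies column-by-column:
  A vs B: [4 vs 3, 1 vs 6] → A does not strictly dominate B (column Y: 1 ≤ 6)
  B vs A: [3 vs 4, 6 vs 1] → B does not strictly dominate A (column X: 3 ≤ 4)
No single strategy strictly dominates all others → no strictly dominant strategy.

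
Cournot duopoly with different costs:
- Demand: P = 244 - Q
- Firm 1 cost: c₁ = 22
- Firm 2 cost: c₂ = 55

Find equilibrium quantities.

q₁* = 85.0, q₂* = 52.0

Work:
Reaction: q₁ = (244 - 22 - q₂)/2
Reaction: q₂ = (244 - 55 - q₁)/2
Solve simultaneously:
q₁* = (244 - 2×22 + 55)/3 = 85.0
q₂* = (244 - 2×55 + 22)/3 = 52.0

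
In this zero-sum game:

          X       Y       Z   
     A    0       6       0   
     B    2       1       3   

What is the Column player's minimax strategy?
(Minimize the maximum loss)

Column should play X, value = 2

Work:
Column player minimizes Row's maximum payoff:
Column X: max payoff to Row = 2
Column Y: max payoff to Row = 6
Column Z: max payoff to Row = 3
Minimum is 2, achieved by column X.
Minimax strategy: X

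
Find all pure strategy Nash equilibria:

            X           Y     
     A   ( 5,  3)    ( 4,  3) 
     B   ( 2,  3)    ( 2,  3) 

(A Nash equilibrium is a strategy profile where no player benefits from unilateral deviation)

Nash equilibrium: (A, X), (A, Y)

Work:
Best responses:
  P1 vs X: payoffs [5, 2] → best response A (payoff 5)
  P1 vs Y: payoffs [4, 2] → best response A (payoff 4)
  P2 vs A: payoffs [3, 3] → best response X/Y (payoff 3)
  P2 vs B: payoffs [3, 3] → best response X/Y (payoff 3)
Mutual best responses: (A,X), (A,Y) → Nash equilibria.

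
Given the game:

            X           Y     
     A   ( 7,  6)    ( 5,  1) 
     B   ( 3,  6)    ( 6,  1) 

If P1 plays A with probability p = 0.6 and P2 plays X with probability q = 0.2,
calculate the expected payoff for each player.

E[P1] = 5.4, E[P2] = 2.0

Work:
E[P1] = p·q·π₁(A,X) + p·(1-q)·π₁(A,Y) + (1-p)·q·π₁(B,X) + (1-p)·(1-q)·π₁(B,Y)
= 0.6·0.2·7 + 0.6·0.8·5 + 0.4·0.2·3 + 0.4·0.8·6
= 5.4

E[P2] = 2.0 (similar calculation)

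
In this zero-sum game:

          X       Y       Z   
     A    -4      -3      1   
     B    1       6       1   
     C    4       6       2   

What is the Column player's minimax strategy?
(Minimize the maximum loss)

Column should play Z, value = 2

Work:
Column player minimizes Row's maximum payoff:
Column X: max payoff to Row = 4
Column Y: max payoff to Row = 6
Column Z: max payoff to Row = 2
Minimum is 2, achieved by column Z.
Minimax strategy: Z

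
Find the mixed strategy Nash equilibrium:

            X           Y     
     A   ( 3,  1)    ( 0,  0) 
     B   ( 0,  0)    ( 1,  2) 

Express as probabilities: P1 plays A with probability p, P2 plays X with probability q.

p = 0.6667, q = 0.25

Work:
Find probabilities that make opponent indifferent:
P2 chooses q to make P1 indifferent between A and B
P1 chooses p to make P2 indifferent between X and Y
Mixed NE: P1 plays (A: 0.6667, B: 0.3333), P2 plays (X: 0.25, Y: 0.75)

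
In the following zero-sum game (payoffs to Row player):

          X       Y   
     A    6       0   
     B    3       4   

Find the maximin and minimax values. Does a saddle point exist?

Maximin = 3, Minimax = 4, Saddle: False

Work:
Row minimums: [0, 3] → maximin = 3
Column maximums: [6, 4] → minimax = 4
No saddle point (maximin ≠ minimax). Mixed strategy needed.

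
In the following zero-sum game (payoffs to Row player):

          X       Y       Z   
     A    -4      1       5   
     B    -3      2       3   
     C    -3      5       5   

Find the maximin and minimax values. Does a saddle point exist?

Maximin = -3, Minimax = -3, Saddle: True

Work:
Row minimums: [-4, -3, -3] → maximin = -3
Column maximums: [-3, 5, 5] → minimax = -3
Saddle point exists! Game value = -3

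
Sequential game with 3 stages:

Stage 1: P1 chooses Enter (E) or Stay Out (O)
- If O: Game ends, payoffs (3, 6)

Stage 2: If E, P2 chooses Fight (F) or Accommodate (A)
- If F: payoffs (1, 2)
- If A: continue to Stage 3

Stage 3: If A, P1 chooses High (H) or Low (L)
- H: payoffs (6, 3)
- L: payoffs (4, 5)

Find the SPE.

SPE: (E, A, H); Outcome (6, 3)

Work:
Stage 3: P1 chooses H (6 vs 4)
Stage 2: P2: F->2, A->3 (anticipating H). Choose A
Stage 1: P1: O->3, E->6 (anticipating A, H). Choose E
SPE path: E -> A -> H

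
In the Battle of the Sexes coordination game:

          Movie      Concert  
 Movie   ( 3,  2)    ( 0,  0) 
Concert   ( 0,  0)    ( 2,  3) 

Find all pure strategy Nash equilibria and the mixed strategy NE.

Pure NE: (Movie, Movie) and (Concert, Concert); Mixed NE: p = 0.6, q = 0.4

Work:
Check pure NE:
(Movie, Movie): (3, 2) - no unilateral deviation beneficial
(Concert, Concert): (2, 3) - no unilateral deviation beneficial
Mixed NE: P1 plays Movie with p = 0.6, P2 plays Movie with q = 0.4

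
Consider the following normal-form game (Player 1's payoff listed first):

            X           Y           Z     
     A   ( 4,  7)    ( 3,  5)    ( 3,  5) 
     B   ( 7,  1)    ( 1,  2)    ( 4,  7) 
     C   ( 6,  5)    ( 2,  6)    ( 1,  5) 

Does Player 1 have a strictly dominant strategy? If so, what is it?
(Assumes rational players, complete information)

No strictly dominant strategy exists for Player 1

Work:
A strategy strictly dominates another if it gives a strictly higher payoff against every opponent action. Compare each pair of P1's strategies column-by-column:
  A vs B: [4 vs 7, 3 vs 1, 3 vs 4] → A does not strictly dominate B (column X: 4 ≤ 7)
  A vs C: [4 vs 6, 3 vs 2, 3 vs 1] → A does not strictly dominate C (column X: 4 ≤ 6)
  B vs A: [7 vs 4, 1 vs 3, 4 vs 3] → B does not strictly dominate A (column Y: 1 ≤ 3)
  B vs C: [7 vs 6, 1 vs 2, 4 vs 1] → B does not strictly dominate C (column Y: 1 ≤ 2)
  C vs A: [6 vs 4, 2 vs 3, 1 vs 3] → C does not strictly dominate A (column Y: 2 ≤ 3)
  C vs B: [6 vs 7, 2 vs 1, 1 vs 4] → C does not strictly dominate B (column X: 6 ≤ 7)
No single strategy strictly dominates all others → no strictly dominant strategy.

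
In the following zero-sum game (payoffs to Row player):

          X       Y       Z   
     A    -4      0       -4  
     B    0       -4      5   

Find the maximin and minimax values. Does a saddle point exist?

Maximin = -4, Minimax = 0, Saddle: False

Work:
Row minimums: [-4, -4] → maximin = -4
Column maximums: [0, 0, 5] → minimax = 0
No saddle point (maximin ≠ minimax). Mixed strategy needed.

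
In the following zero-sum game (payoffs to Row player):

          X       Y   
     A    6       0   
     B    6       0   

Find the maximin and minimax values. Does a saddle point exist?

Maximin = 0, Minimax = 0, Saddle: True

Work:
Row minimums: [0, 0] → maximin = 0
Column maximums: [6, 0] → minimax = 0
Saddle point exists! Game value = 0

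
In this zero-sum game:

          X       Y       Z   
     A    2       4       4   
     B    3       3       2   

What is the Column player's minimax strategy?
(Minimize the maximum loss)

Column should play X, value = 3

Work:
Column player minimizes Row's maximum payoff:
Column X: max payoff to Row = 3
Column Y: max payoff to Row = 4
Column Z: max payoff to Row = 4
Minimum is 3, achieved by column X.
Minimax strategy: X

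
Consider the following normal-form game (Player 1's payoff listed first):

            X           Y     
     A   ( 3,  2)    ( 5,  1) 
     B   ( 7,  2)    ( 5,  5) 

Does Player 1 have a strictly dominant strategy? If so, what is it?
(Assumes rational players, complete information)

No strictly dominant strategy exists for Player 1

Work:
A strategy strictly dominates another if it gives a strictly higher payoff against every opponent action. Compare each pair of P1's strategies column-by-column:
  A vs B: [3 vs 7, 5 vs 5] → A does not strictly dominate B (column X: 3 ≤ 7)
  B vs A: [7 vs 3, 5 vs 5] → B does not strictly dominate A (column Y: 5 ≤ 5)
No single strategy strictly dominates all others → no strictly dominant strategy.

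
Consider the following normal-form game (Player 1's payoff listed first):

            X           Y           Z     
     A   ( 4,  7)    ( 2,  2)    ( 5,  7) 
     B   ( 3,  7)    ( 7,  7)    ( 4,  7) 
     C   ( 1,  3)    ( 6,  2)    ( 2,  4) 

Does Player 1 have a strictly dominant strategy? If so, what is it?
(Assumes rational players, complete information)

No strictly dominant strategy exists for Player 1

Work:
A strategy strictly dominates another if it gives a strictly higher payoff against every opponent action. Compare each pair of P1's strategies column-by-column:
  A vs B: [4 vs 3, 2 vs 7, 5 vs 4] → A does not strictly dominate B (column Y: 2 ≤ 7)
  A vs C: [4 vs 1, 2 vs 6, 5 vs 2] → A does not strictly dominate C (column Y: 2 ≤ 6)
  B vs A: [3 vs 4, 7 vs 2, 4 vs 5] → B does not strictly dominate A (column X: 3 ≤ 4)
  B vs C: [3 vs 1, 7 vs 6, 4 vs 2] → B strictly dominates C
  C vs A: [1 vs 4, 6 vs 2, 2 vs 5] → C does not strictly dominate A (column X: 1 ≤ 4)
  C vs B: [1 vs 3, 6 vs 7, 2 vs 4] → C does not strictly dominate B (column X: 1 ≤ 3)
No single strategy strictly dominates all others → no strictly dominant strategy.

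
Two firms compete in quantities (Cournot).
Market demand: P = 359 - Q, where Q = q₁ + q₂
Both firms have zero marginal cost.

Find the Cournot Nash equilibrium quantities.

q₁* = q₂* = 119.67; P* = 119.67

Work:
Profit: π_i = P·q_i = (a - q_i - q_j)·q_i
FOC: ∂π_i/∂q_i = a - 2q_i - q_j = 0
Reaction function: q_i = (359 - q_j)/2
Symmetry: q* = 359/3 = 119.67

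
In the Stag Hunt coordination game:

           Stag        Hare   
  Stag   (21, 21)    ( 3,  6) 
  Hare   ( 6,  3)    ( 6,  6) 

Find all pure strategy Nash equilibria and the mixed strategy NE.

Pure NE: (Stag, Stag) and (Hare, Hare); Mixed NE: p = 0.1667, q = 0.1667

Work:
Check pure NE:
(Stag, Stag): (21, 21) - no unilateral deviation beneficial
(Hare, Hare): (6, 6) - no unilateral deviation beneficial
Mixed NE: P1 plays Stag with p = 0.1667, P2 plays Stag with q = 0.1667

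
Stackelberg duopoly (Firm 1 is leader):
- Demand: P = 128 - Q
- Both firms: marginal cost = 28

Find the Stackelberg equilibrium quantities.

q₁* (leader) = 50.0, q₂* (follower) = 25.0

Work:
Follower's reaction: q₂ = (a - c - q₁)/2
Leader substitutes: π₁ = q₁·(a - q₁ - (a-c-q₁)/2 - c)
FOC: q₁* = (128 - 28)/2 = 50.00
Then: q₂* = (128 - 28 - 50.0)/2 = 25.00
Leader has first-mover advantage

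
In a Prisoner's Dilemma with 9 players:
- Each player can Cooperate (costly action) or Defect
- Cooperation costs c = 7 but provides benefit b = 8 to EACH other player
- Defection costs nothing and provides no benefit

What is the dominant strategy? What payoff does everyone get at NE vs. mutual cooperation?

Dominant: Defect; NE payoff = 0; Coop payoff = 57

Work:
Defect dominates (saves cost c = 7, benefit to others is external)
NE: All defect → everyone gets 0
If all cooperate: each receives (8)×8 - 7 = 57
Social dilemma: 57 > 0 but NE gives 0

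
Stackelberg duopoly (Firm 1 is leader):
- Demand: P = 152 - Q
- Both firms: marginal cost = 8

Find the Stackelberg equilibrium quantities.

q₁* (leader) = 72.0, q₂* (follower) = 36.0

Work:
Follower's reaction: q₂ = (a - c - q₁)/2
Leader substitutes: π₁ = q₁·(a - q₁ - (a-c-q₁)/2 - c)
FOC: q₁* = (152 - 8)/2 = 72.00
Then: q₂* = (152 - 8 - 72.0)/2 = 36.00
Leader has first-mover advantage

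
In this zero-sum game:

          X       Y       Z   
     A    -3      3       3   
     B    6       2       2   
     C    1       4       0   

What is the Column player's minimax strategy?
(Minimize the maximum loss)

Column should play Z, value = 3

Work:
Column player minimizes Row's maximum payoff:
Column X: max payoff to Row = 6
Column Y: max payoff to Row = 4
Column Z: max payoff to Row = 3
Minimum is 3, achieved by column Z.
Minimax strategy: Z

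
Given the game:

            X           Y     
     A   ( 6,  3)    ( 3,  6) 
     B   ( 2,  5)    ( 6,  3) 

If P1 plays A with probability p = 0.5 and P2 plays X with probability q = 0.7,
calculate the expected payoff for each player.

E[P1] = 4.15, E[P2] = 4.15

Work:
E[P1] = p·q·π₁(A,X) + p·(1-q)·π₁(A,Y) + (1-p)·q·π₁(B,X) + (1-p)·(1-q)·π₁(B,Y)
= 0.5·0.7·6 + 0.5·0.3·3 + 0.5·0.7·2 + 0.5·0.3·6
= 4.15

E[P2] = 4.15 (similar calculation)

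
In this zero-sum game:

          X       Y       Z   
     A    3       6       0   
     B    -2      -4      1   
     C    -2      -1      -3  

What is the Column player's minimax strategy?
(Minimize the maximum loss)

Column should play Z, value = 1

Work:
Column player minimizes Row's maximum payoff:
Column X: max payoff to Row = 3
Column Y: max payoff to Row = 6
Column Z: max payoff to Row = 1
Minimum is 1, achieved by column Z.
Minimax strategy: Z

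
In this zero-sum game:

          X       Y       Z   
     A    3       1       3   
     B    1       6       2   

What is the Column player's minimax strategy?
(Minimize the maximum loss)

Column should play X or Z (all achieve the minimum), value = 3

Work:
Column player minimizes Row's maximum payoff:
Column X: max payoff to Row = 3
Column Y: max payoff to Row = 6
Column Z: max payoff to Row = 3
Minimum is 3, achieved by columns X, Z (tied).
Each of X or Z is a minimax strategy.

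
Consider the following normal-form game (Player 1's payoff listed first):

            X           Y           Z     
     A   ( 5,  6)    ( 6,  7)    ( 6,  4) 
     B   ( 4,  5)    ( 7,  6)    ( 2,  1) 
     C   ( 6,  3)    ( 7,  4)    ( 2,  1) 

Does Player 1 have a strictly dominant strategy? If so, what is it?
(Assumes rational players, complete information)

No strictly dominant strategy exists for Player 1

Work:
A strategy strictly dominates another if it gives a strictly higher payoff against every opponent action. Compare each pair of P1's strategies column-by-column:
  A vs B: [5 vs 4, 6 vs 7, 6 vs 2] → A does not strictly dominate B (column Y: 6 ≤ 7)
  A vs C: [5 vs 6, 6 vs 7, 6 vs 2] → A does not strictly dominate C (column X: 5 ≤ 6)
  B vs A: [4 vs 5, 7 vs 6, 2 vs 6] → B does not strictly dominate A (column X: 4 ≤ 5)
  B vs C: [4 vs 6, 7 vs 7, 2 vs 2] → B does not strictly dominate C (column X: 4 ≤ 6)
  C vs A: [6 vs 5, 7 vs 6, 2 vs 6] → C does not strictly dominate A (column Z: 2 ≤ 6)
  C vs B: [6 vs 4, 7 vs 7, 2 vs 2] → C does not strictly dominate B (column Y: 7 ≤ 7)
No single strategy strictly dominates all others → no strictly dominant strategy.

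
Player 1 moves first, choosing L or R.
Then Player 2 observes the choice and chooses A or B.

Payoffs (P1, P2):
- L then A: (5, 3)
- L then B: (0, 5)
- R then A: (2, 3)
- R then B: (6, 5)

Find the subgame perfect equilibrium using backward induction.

P1 plays R, P2 plays B after L and B after R; Payoff (6, 5)

Work:
Backward induction:
After L: P2 chooses B → P1 gets 0
After R: P2 chooses B → P1 gets 6
P1 chooses R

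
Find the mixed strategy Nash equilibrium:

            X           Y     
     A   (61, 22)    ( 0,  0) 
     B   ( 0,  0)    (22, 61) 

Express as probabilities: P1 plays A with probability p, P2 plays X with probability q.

p = 0.7349, q = 0.2651

Work:
Find probabilities that make opponent indifferent:
P2 chooses q to make P1 indifferent between A and B
P1 chooses p to make P2 indifferent between X and Y
Mixed NE: P1 plays (A: 0.7349, B: 0.2651), P2 plays (X: 0.2651, Y: 0.7349)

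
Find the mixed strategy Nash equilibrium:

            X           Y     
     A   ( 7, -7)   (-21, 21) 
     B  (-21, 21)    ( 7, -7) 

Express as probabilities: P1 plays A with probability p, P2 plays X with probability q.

p = 0.5, q = 0.5

Work:
Find probabilities that make opponent indifferent:
P2 chooses q to make P1 indifferent between A and B
P1 chooses p to make P2 indifferent between X and Y
Mixed NE: P1 plays (A: 0.5, B: 0.5), P2 plays (X: 0.5, Y: 0.5)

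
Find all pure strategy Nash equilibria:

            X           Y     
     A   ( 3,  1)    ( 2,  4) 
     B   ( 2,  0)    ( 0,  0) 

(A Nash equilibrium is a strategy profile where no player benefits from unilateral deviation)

Nash equilibrium: (A, Y)

Work:
Best responses:
  P1 vs X: payoffs [3, 2] → best response A (payoff 3)
  P1 vs Y: payoffs [2, 0] → best response A (payoff 2)
  P2 vs A: payoffs [1, 4] → best response Y (payoff 4)
  P2 vs B: payoffs [0, 0] → best response X/Y (payoff 0)
Mutual best responses: (A,Y) → Nash equilibria.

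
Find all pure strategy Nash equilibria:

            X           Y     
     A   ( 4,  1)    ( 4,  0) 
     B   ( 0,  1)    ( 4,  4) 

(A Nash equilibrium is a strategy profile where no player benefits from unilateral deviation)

Nash equilibrium: (A, X), (B, Y)

Work:
Best responses:
  P1 vs X: payoffs [4, 0] → best response A (payoff 4)
  P1 vs Y: payoffs [4, 4] → best response A/B (payoff 4)
  P2 vs A: payoffs [1, 0] → best response X (payoff 1)
  P2 vs B: payoffs [1, 4] → best response Y (payoff 4)
Mutual best responses: (A,X), (B,Y) → Nash equilibria.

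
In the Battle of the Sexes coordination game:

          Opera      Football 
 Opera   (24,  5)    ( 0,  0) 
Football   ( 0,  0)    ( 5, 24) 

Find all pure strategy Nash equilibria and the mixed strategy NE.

Pure NE: (Opera, Opera) and (Football, Football); Mixed NE: p = 0.8276, q = 0.1724

Work:
Check pure NE:
(Opera, Opera): (24, 5) - no unilateral deviation beneficial
(Football, Football): (5, 24) - no unilateral deviation beneficial
Mixed NE: P1 plays Opera with p = 0.8276, P2 plays Opera with q = 0.1724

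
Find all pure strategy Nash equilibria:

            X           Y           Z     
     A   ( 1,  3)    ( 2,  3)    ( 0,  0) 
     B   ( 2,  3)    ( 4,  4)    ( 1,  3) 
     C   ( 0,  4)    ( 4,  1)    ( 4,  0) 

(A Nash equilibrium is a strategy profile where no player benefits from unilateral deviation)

Nash equilibrium: (B, Y)

Work:
Best responses:
  P1 vs X: payoffs [1, 2, 0] → best response B (payoff 2)
  P1 vs Y: payoffs [2, 4, 4] → best response B/C (payoff 4)
  P1 vs Z: payoffs [0, 1, 4] → best response C (payoff 4)
  P2 vs A: payoffs [3, 3, 0] → best response X/Y (payoff 3)
  P2 vs B: payoffs [3, 4, 3] → best response Y (payoff 4)
  P2 vs C: payoffs [4, 1, 0] → best response X (payoff 4)
Mutual best responses: (B,Y) → Nash equilibria.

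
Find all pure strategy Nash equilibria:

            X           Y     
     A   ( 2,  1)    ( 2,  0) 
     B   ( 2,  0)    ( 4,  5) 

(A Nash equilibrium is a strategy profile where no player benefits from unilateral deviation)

Nash equilibrium: (A, X), (B, Y)

Work:
Best responses:
  P1 vs X: payoffs [2, 2] → best response A/B (payoff 2)
  P1 vs Y: payoffs [2, 4] → best response B (payoff 4)
  P2 vs A: payoffs [1, 0] → best response X (payoff 1)
  P2 vs B: payoffs [0, 5] → best response Y (payoff 5)
Mutual best responses: (A,X), (B,Y) → Nash equilibria.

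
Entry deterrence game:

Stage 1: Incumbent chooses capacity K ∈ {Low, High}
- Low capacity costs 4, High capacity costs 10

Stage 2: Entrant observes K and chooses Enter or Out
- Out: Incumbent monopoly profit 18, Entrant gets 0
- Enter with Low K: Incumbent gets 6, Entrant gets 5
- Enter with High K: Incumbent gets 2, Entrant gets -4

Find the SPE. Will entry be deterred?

SPE: (High, Enter|Low, Out|High); Entry deterred. Incumbent net profit = 8

Work:
After Low K: Entrant enters (5 > 0)
After High K: Entrant stays out (-4 < 0)
Incumbent: Low → 6−4=2, High → 18−10=8
Incumbent chooses High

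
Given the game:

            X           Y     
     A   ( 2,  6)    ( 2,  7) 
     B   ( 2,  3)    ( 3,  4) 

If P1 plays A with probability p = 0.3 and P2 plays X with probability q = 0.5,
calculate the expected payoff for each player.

E[P1] = 2.35, E[P2] = 4.4

Work:
E[P1] = p·q·π₁(A,X) + p·(1-q)·π₁(A,Y) + (1-p)·q·π₁(B,X) + (1-p)·(1-q)·π₁(B,Y)
= 0.3·0.5·2 + 0.3·0.5·2 + 0.7·0.5·2 + 0.7·0.5·3
= 2.35

E[P2] = 4.4 (similar calculation)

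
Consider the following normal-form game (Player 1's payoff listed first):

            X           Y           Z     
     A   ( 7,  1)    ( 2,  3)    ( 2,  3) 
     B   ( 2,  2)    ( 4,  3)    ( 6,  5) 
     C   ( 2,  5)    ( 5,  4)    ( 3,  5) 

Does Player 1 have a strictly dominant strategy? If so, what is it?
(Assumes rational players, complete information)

No strictly dominant strategy exists for Player 1

Work:
A strategy strictly dominates another if it gives a strictly higher payoff against every opponent action. Compare each pair of P1's strategies column-by-column:
  A vs B: [7 vs 2, 2 vs 4, 2 vs 6] → A does not strictly dominate B (column Y: 2 ≤ 4)
  A vs C: [7 vs 2, 2 vs 5, 2 vs 3] → A does not strictly dominate C (column Y: 2 ≤ 5)
  B vs A: [2 vs 7, 4 vs 2, 6 vs 2] → B does not strictly dominate A (column X: 2 ≤ 7)
  B vs C: [2 vs 2, 4 vs 5, 6 vs 3] → B does not strictly dominate C (column X: 2 ≤ 2)
  C vs A: [2 vs 7, 5 vs 2, 3 vs 2] → C does not strictly dominate A (column X: 2 ≤ 7)
  C vs B: [2 vs 2, 5 vs 4, 3 vs 6] → C does not strictly dominate B (column X: 2 ≤ 2)
No single strategy strictly dominates all others → no strictly dominant strategy.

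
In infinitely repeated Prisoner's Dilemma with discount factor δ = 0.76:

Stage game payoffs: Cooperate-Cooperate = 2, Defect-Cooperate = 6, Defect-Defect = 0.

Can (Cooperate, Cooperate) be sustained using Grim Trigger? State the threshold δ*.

δ* = 0.6667; since δ = 0.76 ≥ 0.6667, cooperation can be sustained

Work:
For Grim Trigger:
Cooperate forever: 2/(1-δ)
Defect then punished: 6 + 0·δ/(1-δ)
Need: 2/(1-δ) ≥ 6 + 0·δ/(1-δ)
Solving: δ ≥ (T-R)/(T-P) = (6-2)/(6-0) = 0.6667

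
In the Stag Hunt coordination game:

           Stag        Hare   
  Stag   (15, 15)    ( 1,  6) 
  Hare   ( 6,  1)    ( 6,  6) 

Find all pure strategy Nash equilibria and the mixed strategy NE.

Pure NE: (Stag, Stag) and (Hare, Hare); Mixed NE: p = 0.3571, q = 0.3571

Work:
Check pure NE:
(Stag, Stag): (15, 15) - no unilateral deviation beneficial
(Hare, Hare): (6, 6) - no unilateral deviation beneficial
Mixed NE: P1 plays Stag with p = 0.3571, P2 plays Stag with q = 0.3571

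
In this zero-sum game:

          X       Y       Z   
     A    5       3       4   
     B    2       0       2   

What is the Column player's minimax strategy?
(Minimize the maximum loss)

Column should play Y, value = 3

Work:
Column player minimizes Row's maximum payoff:
Column X: max payoff to Row = 5
Column Y: max payoff to Row = 3
Column Z: max payoff to Row = 4
Minimum is 3, achieved by column Y.
Minimax strategy: Y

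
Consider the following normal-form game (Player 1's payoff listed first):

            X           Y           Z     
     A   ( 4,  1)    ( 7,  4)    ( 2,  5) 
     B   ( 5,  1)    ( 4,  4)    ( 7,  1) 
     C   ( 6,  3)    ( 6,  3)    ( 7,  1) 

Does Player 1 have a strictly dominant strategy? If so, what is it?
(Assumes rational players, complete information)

No strictly dominant strategy exists for Player 1

Work:
A strategy strictly dominates another if it gives a strictly higher payoff against every opponent action. Compare each pair of P1's strategies column-by-column:
  A vs B: [4 vs 5, 7 vs 4, 2 vs 7] → A does not strictly dominate B (column X: 4 ≤ 5)
  A vs C: [4 vs 6, 7 vs 6, 2 vs 7] → A does not strictly dominate C (column X: 4 ≤ 6)
  B vs A: [5 vs 4, 4 vs 7, 7 vs 2] → B does not strictly dominate A (column Y: 4 ≤ 7)
  B vs C: [5 vs 6, 4 vs 6, 7 vs 7] → B does not strictly dominate C (column X: 5 ≤ 6)
  C vs A: [6 vs 4, 6 vs 7, 7 vs 2] → C does not strictly dominate A (column Y: 6 ≤ 7)
  C vs B: [6 vs 5, 6 vs 4, 7 vs 7] → C does not strictly dominate B (column Z: 7 ≤ 7)
No single strategy strictly dominates all others → no strictly dominant strategy.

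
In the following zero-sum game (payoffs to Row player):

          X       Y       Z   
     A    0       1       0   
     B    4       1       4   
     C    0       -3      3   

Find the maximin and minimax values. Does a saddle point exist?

Maximin = 1, Minimax = 1, Saddle: True

Work:
Row minimums: [0, 1, -3] → maximin = 1
Column maximums: [4, 1, 4] → minimax = 1
Saddle point exists! Game value = 1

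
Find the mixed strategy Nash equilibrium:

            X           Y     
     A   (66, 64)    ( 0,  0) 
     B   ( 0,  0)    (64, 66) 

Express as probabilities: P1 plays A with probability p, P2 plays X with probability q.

p = 0.5077, q = 0.4923

Work:
Find probabilities that make opponent indifferent:
P2 chooses q to make P1 indifferent between A and B
P1 chooses p to make P2 indifferent between X and Y
Mixed NE: P1 plays (A: 0.5077, B: 0.4923), P2 plays (X: 0.4923, Y: 0.5077)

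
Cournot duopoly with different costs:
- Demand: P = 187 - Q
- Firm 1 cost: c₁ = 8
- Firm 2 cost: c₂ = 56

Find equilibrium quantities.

q₁* = 75.67, q₂* = 27.67

Work:
Reaction: q₁ = (187 - 8 - q₂)/2
Reaction: q₂ = (187 - 56 - q₁)/2
Solve simultaneously:
q₁* = (187 - 2×8 + 56)/3 = 75.67
q₂* = (187 - 2×56 + 8)/3 = 27.67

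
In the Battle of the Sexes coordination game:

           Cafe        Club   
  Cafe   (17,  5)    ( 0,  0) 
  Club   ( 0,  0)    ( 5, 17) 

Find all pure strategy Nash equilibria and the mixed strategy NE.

Pure NE: (Cafe, Cafe) and (Club, Club); Mixed NE: p = 0.7727, q = 0.2273

Work:
Check pure NE:
(Cafe, Cafe): (17, 5) - no unilateral deviation beneficial
(Club, Club): (5, 17) - no unilateral deviation beneficial
Mixed NE: P1 plays Cafe with p = 0.7727, P2 plays Cafe with q = 0.2273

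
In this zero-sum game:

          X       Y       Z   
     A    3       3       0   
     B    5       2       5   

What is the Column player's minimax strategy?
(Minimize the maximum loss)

Column should play Y, value = 3

Work:
Column player minimizes Row's maximum payoff:
Column X: max payoff to Row = 5
Column Y: max payoff to Row = 3
Column Z: max payoff to Row = 5
Minimum is 3, achieved by column Y.
Minimax strategy: Y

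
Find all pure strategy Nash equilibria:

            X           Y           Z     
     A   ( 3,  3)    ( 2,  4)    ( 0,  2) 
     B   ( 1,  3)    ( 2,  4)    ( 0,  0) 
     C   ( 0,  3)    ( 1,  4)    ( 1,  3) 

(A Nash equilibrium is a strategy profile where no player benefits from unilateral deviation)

Nash equilibrium: (A, Y), (B, Y)

Work:
Best responses:
  P1 vs X: payoffs [3, 1, 0] → best response A (payoff 3)
  P1 vs Y: payoffs [2, 2, 1] → best response A/B (payoff 2)
  P1 vs Z: payoffs [0, 0, 1] → best response C (payoff 1)
  P2 vs A: payoffs [3, 4, 2] → best response Y (payoff 4)
  P2 vs B: payoffs [3, 4, 0] → best response Y (payoff 4)
  P2 vs C: payoffs [3, 4, 3] → best response Y (payoff 4)
Mutual best responses: (A,Y), (B,Y) → Nash equilibria.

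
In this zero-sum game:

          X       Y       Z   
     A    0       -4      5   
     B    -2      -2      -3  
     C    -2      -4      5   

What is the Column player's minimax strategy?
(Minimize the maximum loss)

Column should play Y, value = -2

Work:
Column player minimizes Row's maximum payoff:
Column X: max payoff to Row = 0
Column Y: max payoff to Row = -2
Column Z: max payoff to Row = 5
Minimum is -2, achieved by column Y.
Minimax strategy: Y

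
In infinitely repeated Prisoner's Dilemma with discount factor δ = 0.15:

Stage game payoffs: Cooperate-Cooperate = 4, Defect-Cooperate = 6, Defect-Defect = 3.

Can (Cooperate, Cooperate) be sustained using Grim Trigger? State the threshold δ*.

δ* = 0.6667; since δ = 0.15 < 0.6667, cooperation cannot be sustained

Work:
For Grim Trigger:
Cooperate forever: 4/(1-δ)
Defect then punished: 6 + 3·δ/(1-δ)
Need: 4/(1-δ) ≥ 6 + 3·δ/(1-δ)
Solving: δ ≥ (T-R)/(T-P) = (6-4)/(6-3) = 0.6667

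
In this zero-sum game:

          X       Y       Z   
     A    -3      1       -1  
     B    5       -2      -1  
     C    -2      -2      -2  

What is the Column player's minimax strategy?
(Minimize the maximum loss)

Column should play Z, value = -1

Work:
Column player minimizes Row's maximum payoff:
Column X: max payoff to Row = 5
Column Y: max payoff to Row = 1
Column Z: max payoff to Row = -1
Minimum is -1, achieved by column Z.
Minimax strategy: Z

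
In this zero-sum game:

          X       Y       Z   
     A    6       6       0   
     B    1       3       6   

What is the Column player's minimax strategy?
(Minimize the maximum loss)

Column should play X or Y or Z (all achieve the minimum), value = 6

Work:
Column player minimizes Row's maximum payoff:
Column X: max payoff to Row = 6
Column Y: max payoff to Row = 6
Column Z: max payoff to Row = 6
Minimum is 6, achieved by columns X, Y, Z (tied).
Each of X or Y or Z is a minimax strategy.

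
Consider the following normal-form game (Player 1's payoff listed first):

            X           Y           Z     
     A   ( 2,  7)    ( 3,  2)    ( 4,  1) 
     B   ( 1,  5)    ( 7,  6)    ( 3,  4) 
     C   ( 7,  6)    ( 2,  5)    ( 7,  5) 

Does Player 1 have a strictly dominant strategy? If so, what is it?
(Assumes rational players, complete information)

No strictly dominant strategy exists for Player 1

Work:
A strategy strictly dominates another if it gives a strictly higher payoff against every opponent action. Compare each pair of P1's strategies column-by-column:
  A vs B: [2 vs 1, 3 vs 7, 4 vs 3] → A does not strictly dominate B (column Y: 3 ≤ 7)
  A vs C: [2 vs 7, 3 vs 2, 4 vs 7] → A does not strictly dominate C (column X: 2 ≤ 7)
  B vs A: [1 vs 2, 7 vs 3, 3 vs 4] → B does not strictly dominate A (column X: 1 ≤ 2)
  B vs C: [1 vs 7, 7 vs 2, 3 vs 7] → B does not strictly dominate C (column X: 1 ≤ 7)
  C vs A: [7 vs 2, 2 vs 3, 7 vs 4] → C does not strictly dominate A (column Y: 2 ≤ 3)
  C vs B: [7 vs 1, 2 vs 7, 7 vs 3] → C does not strictly dominate B (column Y: 2 ≤ 7)
No single strategy strictly dominates all others → no strictly dominant strategy.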